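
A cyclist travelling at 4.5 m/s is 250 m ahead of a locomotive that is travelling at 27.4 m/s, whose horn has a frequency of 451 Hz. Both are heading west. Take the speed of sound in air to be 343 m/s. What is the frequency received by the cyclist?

The cyclist is ahead, so the locomotive is moving toward it while the cyclist is moving away from the locomotive.
General Doppler shift: f' = f · (v − v_o)/(v − v_s).
f' = 451 × (343 − 4.5)/(343 − 27.4) = 451 × 338.5/315.6 ≈ 484 Hz.

484 Hz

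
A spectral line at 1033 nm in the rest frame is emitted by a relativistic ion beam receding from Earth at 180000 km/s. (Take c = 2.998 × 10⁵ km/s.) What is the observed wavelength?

β = v/c = 180000/299800 = 0.6004.
Relativistic Doppler for wavelength: λ' = λ₀ · √((1 + β)/(1 − β)).
λ' = 1033 × √(1.6004/0.3996) = 1033 × 2.00125 ≈ 2067.3 nm.

2067.3 nm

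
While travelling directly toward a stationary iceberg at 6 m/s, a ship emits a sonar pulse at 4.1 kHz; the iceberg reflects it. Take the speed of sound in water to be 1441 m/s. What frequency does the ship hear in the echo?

The iceberg receives the sound from a moving source: f₁ = f₀ · v/(v − v_e) = 4.1 × 1441/1435 ≈ 4.12 kHz.
On the return leg the ship is a moving observer: f₂ = f₁ · (v + v_e)/v = 4.12 × 1447/1441 ≈ 4.13 kHz.

4.13 kHz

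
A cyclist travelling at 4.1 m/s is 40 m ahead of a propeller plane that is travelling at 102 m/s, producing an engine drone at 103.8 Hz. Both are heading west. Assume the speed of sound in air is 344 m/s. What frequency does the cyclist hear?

The cyclist is ahead, so the propeller plane is moving toward it while the cyclist is moving away from the propeller plane.
General Doppler shift: f' = f · (v − v_o)/(v − v_s).
f' = 103.8 × (344 − 4.1)/(344 − 102) = 103.8 × 339.9/242 ≈ 146 Hz.

146 Hz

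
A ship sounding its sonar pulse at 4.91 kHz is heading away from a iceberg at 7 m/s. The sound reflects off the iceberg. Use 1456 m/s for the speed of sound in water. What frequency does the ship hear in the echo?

4.86 kHz

The iceberg receives the sound from a moving source: f₁ = f₀ · v/(v + v_e) = 4.91 × 1456/1463 ≈ 4.89 kHz.
On the return leg the ship is a moving observer: f₂ = f₁ · (v − v_e)/v = 4.89 × 1449/1456 ≈ 4.86 kHz.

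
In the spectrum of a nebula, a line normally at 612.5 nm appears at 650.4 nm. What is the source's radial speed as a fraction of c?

0.060

λ'/λ₀ = 1.0619 > 1 (redshift), so the source is receding.
λ'/λ₀ = √((1 + β)/(1 − β)) for a receding source ⇒ β = (r² − 1)/(r² + 1) with r = λ'/λ₀.
β = (1.1276 − 1)/(1.1276 + 1) ≈ 0.060.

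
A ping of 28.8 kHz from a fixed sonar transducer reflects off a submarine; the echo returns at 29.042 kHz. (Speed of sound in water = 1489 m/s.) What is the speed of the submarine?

Double Doppler shift off a moving reflector: f₂ = f₀ · (v + u)/(v − u) (u > 0 toward emitter).
Rearranging, u = v · (f₂ − f₀)/(f₂ + f₀) = 1489 × 0.242/57.842 ≈ 6.2 m/s.
So the submarine is moving at 6.2 m/s toward the emitter.

6.2 m/s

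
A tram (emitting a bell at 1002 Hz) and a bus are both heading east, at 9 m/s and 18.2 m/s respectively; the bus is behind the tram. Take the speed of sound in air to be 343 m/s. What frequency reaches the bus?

The bus is behind, so the tram is moving away from it while the bus is moving toward the tram.
With source receding and observer approaching, f' = f · (v + v_o)/(v + v_s).
f' = 1002 × (343 + 18.2)/(343 + 9) = 1002 × 361.2/352 ≈ 1028 Hz.

1028 Hz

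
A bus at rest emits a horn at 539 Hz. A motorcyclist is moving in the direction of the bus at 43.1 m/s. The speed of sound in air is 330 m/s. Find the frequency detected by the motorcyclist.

609 Hz

Only the observer moves, toward the source, so f' = f · (v + v_o)/v.
f' = 539 × (330 + 43.1)/330 = 539 × 373.1/330 ≈ 609 Hz.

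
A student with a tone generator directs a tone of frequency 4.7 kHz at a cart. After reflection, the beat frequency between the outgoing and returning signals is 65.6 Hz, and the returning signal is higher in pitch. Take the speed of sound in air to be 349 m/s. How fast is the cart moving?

2.42 m/s

Double Doppler shift off a moving reflector: f₂ = f₀ · (v + u)/(v − u) (u > 0 toward emitter).
Returning signal is higher, so f₂ = f₀ + Δf = 4700 + 65.6 = 4765.6 Hz.
Rearranging, u = v · (f₂ − f₀)/(f₂ + f₀) = 349 × 65.6/9465.6 ≈ 2.42 m/s.
So the cart is moving at 2.42 m/s toward the emitter.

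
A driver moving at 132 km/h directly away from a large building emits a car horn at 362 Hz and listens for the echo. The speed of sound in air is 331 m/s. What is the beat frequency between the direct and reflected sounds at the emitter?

72 Hz

132 km/h = 36.67 m/s.
The large building receives the sound from a moving source: f₁ = f₀ · v/(v + v_e) = 362 × 331/367.67 ≈ 325.9 Hz.
On the return leg the driver is a moving observer: f₂ = f₁ · (v − v_e)/v = 325.9 × 294.33/331 ≈ 289.8 Hz.
Beat against the emitted tone: |f₂ − f₀| = 2v_e·f₀/(v + v_e) = 2 × 36.67 × 362/367.67 ≈ 72 Hz.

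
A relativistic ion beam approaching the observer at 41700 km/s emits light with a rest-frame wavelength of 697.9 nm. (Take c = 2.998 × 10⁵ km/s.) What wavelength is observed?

606.7 nm

β = v/c = 41700/299800 = 0.1391.
Relativistic Doppler for wavelength: λ' = λ₀ · √((1 − β)/(1 + β)).
λ' = 697.9 × √(0.8609/1.1391) = 697.9 × 0.86936 ≈ 606.7 nm.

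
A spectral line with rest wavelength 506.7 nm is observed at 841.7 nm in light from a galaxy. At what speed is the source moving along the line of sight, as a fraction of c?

λ'/λ₀ = 1.6611 > 1 (redshift), so the source is receding.
λ'/λ₀ = √((1 + β)/(1 − β)) for a receding source ⇒ β = (r² − 1)/(r² + 1) with r = λ'/λ₀.
β = (2.7594 − 1)/(2.7594 + 1) ≈ 0.468.

0.468c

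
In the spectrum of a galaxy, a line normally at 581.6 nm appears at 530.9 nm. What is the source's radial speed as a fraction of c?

0.091c

λ'/λ₀ = 0.9128 < 1 (blueshift), so the source is approaching.
λ'/λ₀ = √((1 − β)/(1 + β)) for an approaching source ⇒ β = (1 − r²)/(1 + r²) with r = λ'/λ₀.
β = (1 − 0.8333)/(1 + 0.8333) ≈ 0.091.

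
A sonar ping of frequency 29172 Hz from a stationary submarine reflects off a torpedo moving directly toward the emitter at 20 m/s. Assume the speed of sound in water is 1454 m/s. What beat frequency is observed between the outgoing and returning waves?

The torpedo first receives the wave as a moving observer: f₁ = f₀ · (v + u)/v = 29172 × (1454 + 20)/1454 ≈ 29573 Hz.
The reflection then acts as a moving source: f₂ = f₁ · v/(v − u) ≈ 29986 Hz.
Equivalently f₂ = f₀ · (v + u)/(v − u).
Beat frequency: |f₂ − f₀| = 2u·f₀/(v − u) = 2 × 20 × 29172/1434 ≈ 814 Hz.

814 Hz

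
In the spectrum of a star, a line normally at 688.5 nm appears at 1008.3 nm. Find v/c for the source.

λ'/λ₀ = 1.4645 > 1 (redshift), so the source is receding.
λ'/λ₀ = √((1 + β)/(1 − β)) for a receding source ⇒ β = (r² − 1)/(r² + 1) with r = λ'/λ₀.
β = (2.1447 − 1)/(2.1447 + 1) ≈ 0.364.

0.364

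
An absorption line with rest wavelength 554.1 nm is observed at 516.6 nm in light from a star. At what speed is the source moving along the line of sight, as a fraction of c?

λ'/λ₀ = 0.9323 < 1 (blueshift), so the source is approaching.
λ'/λ₀ = √((1 − β)/(1 + β)) for an approaching source ⇒ β = (1 − r²)/(1 + r²) with r = λ'/λ₀.
β = (1 − 0.8692)/(1 + 0.8692) ≈ 0.070.

0.070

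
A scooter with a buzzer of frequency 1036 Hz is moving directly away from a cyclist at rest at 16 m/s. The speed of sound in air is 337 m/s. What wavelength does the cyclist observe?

Moving source, stationary observer: f' = f · v/(v + v_s) since the source is receding.
f' = 1036 × 337/(337 + 16) ≈ 989 Hz.
λ' = v/f' = 337/989.042 ≈ 34.1 cm.

34.1 cm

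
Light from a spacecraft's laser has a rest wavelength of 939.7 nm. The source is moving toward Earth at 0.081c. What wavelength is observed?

Relativistic Doppler for wavelength: λ' = λ₀ · √((1 − β)/(1 + β)).
λ' = 939.7 × √(0.9190/1.0810) = 939.7 × 0.92203 ≈ 866.4 nm.

866.4 nm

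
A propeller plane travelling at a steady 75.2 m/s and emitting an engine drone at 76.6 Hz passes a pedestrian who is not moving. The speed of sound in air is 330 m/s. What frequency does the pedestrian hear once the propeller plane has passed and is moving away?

62 Hz

Receding: f₂ = f · v/(v + v_s) = 76.6 × 330/405.2 ≈ 62 Hz.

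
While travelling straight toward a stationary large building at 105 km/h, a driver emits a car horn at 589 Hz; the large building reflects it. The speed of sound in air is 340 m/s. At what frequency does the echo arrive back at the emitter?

700 Hz

105 km/h = 29.17 m/s.
The large building receives the sound from a moving source: f₁ = f₀ · v/(v − v_e) = 589 × 340/310.83 ≈ 644 Hz.
On the return leg the driver is a moving observer: f₂ = f₁ · (v + v_e)/v = 644 × 369.17/340 ≈ 700 Hz.
Equivalently f₂ = f₀ · (v + v_e)/(v − v_e).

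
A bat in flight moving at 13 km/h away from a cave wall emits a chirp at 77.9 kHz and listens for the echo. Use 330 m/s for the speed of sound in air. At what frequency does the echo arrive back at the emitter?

76.2 kHz

13 km/h = 3.611 m/s.
The cave wall receives the sound from a moving source: f₁ = f₀ · v/(v + v_e) = 77.9 × 330/333.61 ≈ 77.1 kHz.
On the return leg the bat in flight is a moving observer: f₂ = f₁ · (v − v_e)/v = 77.1 × 326.39/330 ≈ 76.2 kHz.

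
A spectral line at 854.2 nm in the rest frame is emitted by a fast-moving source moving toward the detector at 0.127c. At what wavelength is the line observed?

751.8 nm

Relativistic Doppler for wavelength: λ' = λ₀ · √((1 − β)/(1 + β)).
λ' = 854.2 × √(0.8730/1.1270) = 854.2 × 0.88013 ≈ 751.8 nm.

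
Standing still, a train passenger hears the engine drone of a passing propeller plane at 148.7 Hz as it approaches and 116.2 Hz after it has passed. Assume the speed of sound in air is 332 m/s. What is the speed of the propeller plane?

41 m/s

f₁/f₂ = (v + v_s)/(v − v_s), so v_s = v · (f₁ − f₂)/(f₁ + f₂).
v_s = 332 × (148.7 − 116.2)/(148.7 + 116.2) = 332 × 32.5/264.9 ≈ 41 m/s.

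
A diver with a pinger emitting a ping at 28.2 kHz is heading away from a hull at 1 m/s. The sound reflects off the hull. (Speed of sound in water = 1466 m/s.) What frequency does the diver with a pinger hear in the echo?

The hull receives the sound from a moving source: f₁ = f₀ · v/(v + v_e) = 28.2 × 1466/1467 ≈ 28.2 kHz.
On the return leg the diver with a pinger is a moving observer: f₂ = f₁ · (v − v_e)/v = 28.2 × 1465/1466 ≈ 28.2 kHz.

28.2 kHz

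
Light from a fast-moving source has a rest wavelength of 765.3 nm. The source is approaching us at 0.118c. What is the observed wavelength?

Relativistic Doppler for wavelength: λ' = λ₀ · √((1 − β)/(1 + β)).
λ' = 765.3 × √(0.8820/1.1180) = 765.3 × 0.88821 ≈ 679.7 nm.

679.7 nm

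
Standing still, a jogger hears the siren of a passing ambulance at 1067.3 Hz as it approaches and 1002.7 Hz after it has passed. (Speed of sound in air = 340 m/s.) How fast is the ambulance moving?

10.6 m/s

f₁/f₂ = (v + v_s)/(v − v_s), so v_s = v · (f₁ − f₂)/(f₁ + f₂).
v_s = 340 × (1067.3 − 1002.7)/(1067.3 + 1002.7) = 340 × 64.6/2070.0 ≈ 10.6 m/s.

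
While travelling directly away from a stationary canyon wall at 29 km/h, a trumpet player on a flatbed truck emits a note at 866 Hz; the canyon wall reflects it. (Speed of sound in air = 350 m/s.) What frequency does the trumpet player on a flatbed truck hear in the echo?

827 Hz

29 km/h = 8.056 m/s.
The canyon wall receives the sound from a moving source: f₁ = f₀ · v/(v + v_e) = 866 × 350/358.06 ≈ 847 Hz.
On the return leg the trumpet player on a flatbed truck is a moving observer: f₂ = f₁ · (v − v_e)/v = 847 × 341.94/350 ≈ 827 Hz.
Equivalently f₂ = f₀ · (v − v_e)/(v + v_e).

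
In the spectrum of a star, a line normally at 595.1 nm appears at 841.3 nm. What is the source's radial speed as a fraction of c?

λ'/λ₀ = 1.4137 > 1 (redshift), so the source is receding.
λ'/λ₀ = √((1 + β)/(1 − β)) for a receding source ⇒ β = (r² − 1)/(r² + 1) with r = λ'/λ₀.
β = (1.9986 − 1)/(1.9986 + 1) ≈ 0.333.

0.333c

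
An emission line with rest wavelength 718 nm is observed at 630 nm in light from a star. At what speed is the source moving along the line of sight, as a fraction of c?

0.130

λ'/λ₀ = 0.8774 < 1 (blueshift), so the source is approaching.
λ'/λ₀ = √((1 − β)/(1 + β)) for an approaching source ⇒ β = (1 − r²)/(1 + r²) with r = λ'/λ₀.
β = (1 − 0.7699)/(1 + 0.7699) ≈ 0.130.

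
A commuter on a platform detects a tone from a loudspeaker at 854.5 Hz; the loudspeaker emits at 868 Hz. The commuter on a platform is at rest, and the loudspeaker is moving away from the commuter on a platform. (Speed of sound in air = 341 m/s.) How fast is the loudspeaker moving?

5.4 m/s

f' = f · v/(v + v_s) ⇒ v_s = v · |1 − f/f'|.
v_s = 341 × |1 − 868/854.5| = 341 × 0.0158 ≈ 5.4 m/s.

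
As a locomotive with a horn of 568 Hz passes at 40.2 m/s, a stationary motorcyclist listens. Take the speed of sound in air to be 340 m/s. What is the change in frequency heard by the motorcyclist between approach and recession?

Approaching: f₁ = f · v/(v − v_s) = 568 × 340/299.8 ≈ 644 Hz.
Receding: f₂ = f · v/(v + v_s) = 568 × 340/380.2 ≈ 508 Hz.
Drop: f₁ − f₂ = 2f·v·v_s/(v² − v_s²) = 2 × 568 × 340 × 40.2/(340² − 40.2²) ≈ 136 Hz.

136 Hz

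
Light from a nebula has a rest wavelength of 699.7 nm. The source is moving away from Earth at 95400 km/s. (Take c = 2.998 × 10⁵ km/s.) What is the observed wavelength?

β = v/c = 95400/299800 = 0.3182.
Relativistic Doppler for wavelength: λ' = λ₀ · √((1 + β)/(1 − β)).
λ' = 699.7 × √(1.3182/0.6818) = 699.7 × 1.39049 ≈ 972.9 nm.

972.9 nm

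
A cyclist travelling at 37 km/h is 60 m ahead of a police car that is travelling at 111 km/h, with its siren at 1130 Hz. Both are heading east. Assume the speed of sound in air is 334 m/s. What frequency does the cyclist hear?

1207 Hz

111 km/h = 30.83 m/s; 37 km/h = 10.28 m/s.
The cyclist is ahead, so the police car is moving toward it while the cyclist is moving away from the police car.
With source approaching and observer receding, f' = f · (v − v_o)/(v − v_s).
f' = 1130 × (334 − 10.28)/(334 − 30.83) = 1130 × 323.72/303.17 ≈ 1207 Hz.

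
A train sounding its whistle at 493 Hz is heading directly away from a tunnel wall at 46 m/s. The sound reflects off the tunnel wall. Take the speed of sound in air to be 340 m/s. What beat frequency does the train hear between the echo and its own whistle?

118 Hz

The tunnel wall receives the sound from a moving source: f₁ = f₀ · v/(v + v_e) = 493 × 340/386 ≈ 434.2 Hz.
On the return leg the train is a moving observer: f₂ = f₁ · (v − v_e)/v = 434.2 × 294/340 ≈ 375.5 Hz.
Beat against the emitted tone: |f₂ − f₀| = 2v_e·f₀/(v + v_e) = 2 × 46 × 493/386 ≈ 118 Hz.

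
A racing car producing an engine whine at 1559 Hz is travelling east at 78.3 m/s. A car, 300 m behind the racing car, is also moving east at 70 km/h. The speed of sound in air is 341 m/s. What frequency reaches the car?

1340 Hz

70 km/h = 19.44 m/s.
The car is behind, so the racing car is moving away from it while the car is moving toward the racing car.
General Doppler shift: f' = f · (v + v_o)/(v + v_s).
f' = 1559 × (341 + 19.44)/(341 + 78.3) = 1559 × 360.44/419.3 ≈ 1340 Hz.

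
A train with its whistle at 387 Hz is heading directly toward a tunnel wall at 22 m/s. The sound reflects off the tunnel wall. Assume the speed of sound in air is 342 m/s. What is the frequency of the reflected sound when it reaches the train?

The tunnel wall receives the sound from a moving source: f₁ = f₀ · v/(v − v_e) = 387 × 342/320 ≈ 414 Hz.
On the return leg the train is a moving observer: f₂ = f₁ · (v + v_e)/v = 414 × 364/342 ≈ 440 Hz.

440 Hz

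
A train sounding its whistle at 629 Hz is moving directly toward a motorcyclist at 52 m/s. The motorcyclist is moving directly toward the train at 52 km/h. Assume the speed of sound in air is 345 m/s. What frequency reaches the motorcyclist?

772 Hz

52 km/h = 14.44 m/s.
General Doppler shift: f' = f · (v + v_o)/(v − v_s).
f' = 629 × (345 + 14.44)/(345 − 52) = 629 × 359.44/293 ≈ 772 Hz.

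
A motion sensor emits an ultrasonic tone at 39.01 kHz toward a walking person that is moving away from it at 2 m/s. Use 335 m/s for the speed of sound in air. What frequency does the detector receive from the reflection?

38.5 kHz

The walking person first receives the wave as a moving observer: f₁ = f₀ · (v − u)/v = 39.01 × (335 − 2)/335 ≈ 38.8 kHz.
The reflection then acts as a moving source: f₂ = f₁ · v/(v + u) ≈ 38.5 kHz.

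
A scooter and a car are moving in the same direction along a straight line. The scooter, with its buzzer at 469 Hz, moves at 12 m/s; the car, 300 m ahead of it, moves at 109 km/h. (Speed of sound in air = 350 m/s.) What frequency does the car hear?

444 Hz

109 km/h = 30.28 m/s.
The car is ahead, so the scooter is moving toward it while the car is moving away from the scooter.
General Doppler shift: f' = f · (v − v_o)/(v − v_s).
f' = 469 × (350 − 30.28)/(350 − 12) = 469 × 319.72/338 ≈ 444 Hz.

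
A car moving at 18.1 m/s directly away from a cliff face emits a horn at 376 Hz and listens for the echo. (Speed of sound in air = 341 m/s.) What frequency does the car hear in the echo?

338 Hz

The cliff face receives the sound from a moving source: f₁ = f₀ · v/(v + v_e) = 376 × 341/359.1 ≈ 357 Hz.
On the return leg the car is a moving observer: f₂ = f₁ · (v − v_e)/v = 357 × 322.9/341 ≈ 338 Hz.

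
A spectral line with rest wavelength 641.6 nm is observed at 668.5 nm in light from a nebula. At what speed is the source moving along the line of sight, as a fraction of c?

λ'/λ₀ = 1.0419 > 1 (redshift), so the source is receding.
λ'/λ₀ = √((1 + β)/(1 − β)) for a receding source ⇒ β = (r² − 1)/(r² + 1) with r = λ'/λ₀.
β = (1.0856 − 1)/(1.0856 + 1) ≈ 0.041.

0.041c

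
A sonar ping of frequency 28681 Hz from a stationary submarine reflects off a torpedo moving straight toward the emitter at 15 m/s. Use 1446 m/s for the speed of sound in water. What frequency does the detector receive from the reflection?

At the torpedo (a moving observer), f₁ = f₀ · (v + u)/v = 28681 × 1461/1446 ≈ 28979 Hz.
The reflection then acts as a moving source: f₂ = f₁ · v/(v − u) ≈ 29282 Hz.
Equivalently f₂ = f₀ · (v + u)/(v − u).

29282 Hz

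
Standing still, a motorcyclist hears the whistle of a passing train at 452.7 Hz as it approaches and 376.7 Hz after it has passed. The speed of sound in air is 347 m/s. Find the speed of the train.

32 m/s

f₁/f₂ = (v + v_s)/(v − v_s), so v_s = v · (f₁ − f₂)/(f₁ + f₂).
v_s = 347 × (452.7 − 376.7)/(452.7 + 376.7) = 347 × 76.0/829.4 ≈ 32 m/s.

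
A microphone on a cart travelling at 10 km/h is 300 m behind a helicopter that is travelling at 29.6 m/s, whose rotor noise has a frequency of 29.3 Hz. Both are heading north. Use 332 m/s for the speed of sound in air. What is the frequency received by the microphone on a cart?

10 km/h = 2.778 m/s.
The microphone on a cart is behind, so the helicopter is moving away from it while the microphone on a cart is moving toward the helicopter.
Both move, so f' = f · (v + v_o)/(v + v_s).
f' = 29.3 × (332 + 2.778)/(332 + 29.6) = 29.3 × 334.78/361.6 ≈ 27.1 Hz.

27.1 Hz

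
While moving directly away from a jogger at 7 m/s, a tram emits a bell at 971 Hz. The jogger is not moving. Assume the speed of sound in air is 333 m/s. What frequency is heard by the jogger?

Only the source moves, away from the listener, so f' = f · v/(v + v_s).
f' = 971 × 333/(333 + 7) = 971 × 333/340 ≈ 951 Hz.

951 Hz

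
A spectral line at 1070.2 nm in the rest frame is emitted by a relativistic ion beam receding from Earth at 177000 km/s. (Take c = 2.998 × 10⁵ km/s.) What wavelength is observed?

β = v/c = 177000/299800 = 0.5904.
Relativistic Doppler for wavelength: λ' = λ₀ · √((1 + β)/(1 − β)).
λ' = 1070.2 × √(1.5904/0.4096) = 1070.2 × 1.97047 ≈ 2108.8 nm.

2108.8 nm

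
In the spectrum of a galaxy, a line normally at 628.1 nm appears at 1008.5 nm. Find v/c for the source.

0.441c

λ'/λ₀ = 1.6056 > 1 (redshift), so the source is receding.
λ'/λ₀ = √((1 + β)/(1 − β)) for a receding source ⇒ β = (r² − 1)/(r² + 1) with r = λ'/λ₀.
β = (2.5781 − 1)/(2.5781 + 1) ≈ 0.441.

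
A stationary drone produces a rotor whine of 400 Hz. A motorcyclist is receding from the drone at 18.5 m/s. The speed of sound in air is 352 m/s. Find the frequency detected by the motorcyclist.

Only the observer moves, away from the source, so f' = f · (v − v_o)/v.
f' = 400 × (352 − 18.5)/352 = 400 × 333.5/352 ≈ 379 Hz.

379 Hz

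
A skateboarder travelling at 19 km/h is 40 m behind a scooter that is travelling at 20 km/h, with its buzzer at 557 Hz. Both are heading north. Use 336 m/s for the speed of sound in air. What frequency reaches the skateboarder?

20 km/h = 5.556 m/s; 19 km/h = 5.278 m/s.
The skateboarder is behind, so the scooter is moving away from it while the skateboarder is moving toward the scooter.
With source receding and observer approaching, f' = f · (v + v_o)/(v + v_s).
f' = 557 × (336 + 5.278)/(336 + 5.556) = 557 × 341.28/341.56 ≈ 557 Hz.

557 Hz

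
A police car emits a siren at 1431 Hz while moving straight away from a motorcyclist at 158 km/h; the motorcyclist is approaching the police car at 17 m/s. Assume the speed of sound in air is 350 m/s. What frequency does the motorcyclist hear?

158 km/h = 43.89 m/s.
General Doppler shift: f' = f · (v + v_o)/(v + v_s).
f' = 1431 × (350 + 17)/(350 + 43.89) = 1431 × 367/393.89 ≈ 1333 Hz.

1333 Hz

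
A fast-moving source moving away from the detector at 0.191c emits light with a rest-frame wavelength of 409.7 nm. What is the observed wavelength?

497.1 nm

Relativistic Doppler for wavelength: λ' = λ₀ · √((1 + β)/(1 − β)).
λ' = 409.7 × √(1.1910/0.8090) = 409.7 × 1.21334 ≈ 497.1 nm.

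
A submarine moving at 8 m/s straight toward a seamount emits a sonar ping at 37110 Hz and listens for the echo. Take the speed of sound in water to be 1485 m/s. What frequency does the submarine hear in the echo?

37512 Hz

The seamount receives the sound from a moving source: f₁ = f₀ · v/(v − v_e) = 37110 × 1485/1477 ≈ 37311 Hz.
On the return leg the submarine is a moving observer: f₂ = f₁ · (v + v_e)/v = 37311 × 1493/1485 ≈ 37512 Hz.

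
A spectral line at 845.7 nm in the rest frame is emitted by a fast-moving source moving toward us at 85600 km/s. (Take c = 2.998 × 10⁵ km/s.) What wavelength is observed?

630.5 nm

β = v/c = 85600/299800 = 0.2855.
Relativistic Doppler for wavelength: λ' = λ₀ · √((1 − β)/(1 + β)).
λ' = 845.7 × √(0.7145/1.2855) = 845.7 × 0.74551 ≈ 630.5 nm.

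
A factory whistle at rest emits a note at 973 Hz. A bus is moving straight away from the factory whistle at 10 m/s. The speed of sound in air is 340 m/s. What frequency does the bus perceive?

944 Hz

Only the observer moves, away from the source, so f' = f · (v − v_o)/v.
f' = 973 × (340 − 10)/340 = 973 × 330/340 ≈ 944 Hz.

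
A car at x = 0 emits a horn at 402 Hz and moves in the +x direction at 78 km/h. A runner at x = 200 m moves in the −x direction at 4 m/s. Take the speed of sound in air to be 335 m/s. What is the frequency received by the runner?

78 km/h = 21.67 m/s.
The observer lies on the +x side, so the source is heading toward the observer and the observer is heading toward the source.
General Doppler shift: f' = f · (v + v_o)/(v − v_s).
f' = 402 × (335 + 4)/(335 − 21.67) = 402 × 339/313.33 ≈ 435 Hz.

435 Hz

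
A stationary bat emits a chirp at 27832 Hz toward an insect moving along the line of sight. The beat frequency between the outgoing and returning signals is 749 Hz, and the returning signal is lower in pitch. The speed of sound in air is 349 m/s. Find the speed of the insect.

Double Doppler shift off a moving reflector: f₂ = f₀ · (v + u)/(v − u) (u > 0 toward emitter).
Returning signal is lower, so f₂ = f₀ − Δf = 27832 − 749 = 27083 Hz.
Rearranging, u = v · (f₂ − f₀)/(f₂ + f₀) = 349 × -749/54915 ≈ -4.8 m/s.
So the insect is moving at 4.8 m/s away from the emitter.

4.8 m/s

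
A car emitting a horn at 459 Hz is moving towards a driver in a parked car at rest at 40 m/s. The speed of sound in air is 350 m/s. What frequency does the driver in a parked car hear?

518 Hz

With the source moving toward a stationary observer, f' = f · v/(v − v_s).
f' = 459 × 350/(350 − 40) = 459 × 350/310 ≈ 518 Hz.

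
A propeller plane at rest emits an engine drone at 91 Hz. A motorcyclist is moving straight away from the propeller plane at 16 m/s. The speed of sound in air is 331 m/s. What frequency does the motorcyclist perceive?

87 Hz

Moving observer, stationary source: f' = f · (v − v_o)/v.
f' = 91 × (331 − 16)/331 = 91 × 315/331 ≈ 87 Hz.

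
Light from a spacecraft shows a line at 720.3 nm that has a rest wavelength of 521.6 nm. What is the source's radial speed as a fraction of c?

λ'/λ₀ = 1.3809 > 1 (redshift), so the source is receding.
λ'/λ₀ = √((1 + β)/(1 − β)) for a receding source ⇒ β = (r² − 1)/(r² + 1) with r = λ'/λ₀.
β = (1.9070 − 1)/(1.9070 + 1) ≈ 0.312.

0.312c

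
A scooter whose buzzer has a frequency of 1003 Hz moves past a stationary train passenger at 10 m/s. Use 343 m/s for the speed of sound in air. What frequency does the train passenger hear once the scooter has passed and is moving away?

975 Hz

Receding: f₂ = f · v/(v + v_s) = 1003 × 343/353 ≈ 975 Hz.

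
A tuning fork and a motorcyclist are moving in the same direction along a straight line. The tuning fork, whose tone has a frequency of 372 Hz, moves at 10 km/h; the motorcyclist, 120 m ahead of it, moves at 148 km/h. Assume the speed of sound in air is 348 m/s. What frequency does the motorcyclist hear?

331 Hz

10 km/h = 2.778 m/s; 148 km/h = 41.11 m/s.
The motorcyclist is ahead, so the tuning fork is moving toward it while the motorcyclist is moving away from the tuning fork.
Both move, so f' = f · (v − v_o)/(v − v_s).
f' = 372 × (348 − 41.11)/(348 − 2.778) = 372 × 306.89/345.22 ≈ 331 Hz.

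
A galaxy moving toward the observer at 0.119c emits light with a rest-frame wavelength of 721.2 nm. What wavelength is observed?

Relativistic Doppler for wavelength: λ' = λ₀ · √((1 − β)/(1 + β)).
λ' = 721.2 × √(0.8810/1.1190) = 721.2 × 0.88730 ≈ 639.9 nm.

639.9 nm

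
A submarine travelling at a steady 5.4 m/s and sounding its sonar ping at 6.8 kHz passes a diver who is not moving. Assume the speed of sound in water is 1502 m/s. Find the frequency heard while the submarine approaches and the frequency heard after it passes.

6.82 kHz approaching; 6.78 kHz receding

Approaching: f₁ = f · v/(v − v_s) = 6.8 × 1502/1496.6 ≈ 6.82 kHz.
Receding: f₂ = f · v/(v + v_s) = 6.8 × 1502/1507.4 ≈ 6.78 kHz.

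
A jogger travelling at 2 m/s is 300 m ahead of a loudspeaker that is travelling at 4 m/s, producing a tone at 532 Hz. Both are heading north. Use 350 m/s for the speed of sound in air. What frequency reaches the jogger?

The jogger is ahead, so the loudspeaker is moving toward it while the jogger is moving away from the loudspeaker.
With source approaching and observer receding, f' = f · (v − v_o)/(v − v_s).
f' = 532 × (350 − 2)/(350 − 4) = 532 × 348/346 ≈ 535 Hz.

535 Hz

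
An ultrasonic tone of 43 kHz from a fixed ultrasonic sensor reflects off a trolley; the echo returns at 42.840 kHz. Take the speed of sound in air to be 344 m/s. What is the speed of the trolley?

Double Doppler shift off a moving reflector: f₂ = f₀ · (v + u)/(v − u) (u > 0 toward emitter).
Rearranging, u = v · (f₂ − f₀)/(f₂ + f₀) = 344 × -0.160/85.840 ≈ -0.64 m/s.
So the trolley is moving at 0.64 m/s away from the emitter.

0.64 m/s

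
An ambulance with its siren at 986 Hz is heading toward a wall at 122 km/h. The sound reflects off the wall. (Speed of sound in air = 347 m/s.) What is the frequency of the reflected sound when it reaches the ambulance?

122 km/h = 33.89 m/s.
The wall receives the sound from a moving source: f₁ = f₀ · v/(v − v_e) = 986 × 347/313.11 ≈ 1093 Hz.
On the return leg the ambulance is a moving observer: f₂ = f₁ · (v + v_e)/v = 1093 × 380.89/347 ≈ 1199 Hz.
Equivalently f₂ = f₀ · (v + v_e)/(v − v_e).

1199 Hz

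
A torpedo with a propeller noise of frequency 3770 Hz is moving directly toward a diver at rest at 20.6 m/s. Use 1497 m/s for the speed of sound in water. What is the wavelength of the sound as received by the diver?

39.2 cm

Only the source moves, toward the listener, so f' = f · v/(v − v_s).
f' = 3770 × 1497/(1497 − 20.6) ≈ 3823 Hz.
λ' = v/f' = 1497/3822.6 ≈ 39.2 cm.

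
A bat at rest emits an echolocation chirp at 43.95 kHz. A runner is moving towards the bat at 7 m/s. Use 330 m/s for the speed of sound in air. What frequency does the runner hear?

Only the observer moves, toward the source, so f' = f · (v + v_o)/v.
f' = 43.95 × (330 + 7)/330 = 43.95 × 337/330 ≈ 44.9 kHz.

44.9 kHz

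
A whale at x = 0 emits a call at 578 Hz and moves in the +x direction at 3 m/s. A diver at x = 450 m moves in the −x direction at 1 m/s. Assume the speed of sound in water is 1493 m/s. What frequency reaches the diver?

580 Hz

The observer lies on the +x side, so the source is heading toward the observer and the observer is heading toward the source.
General Doppler shift: f' = f · (v + v_o)/(v − v_s).
f' = 578 × (1493 + 1)/(1493 − 3) = 578 × 1494/1490 ≈ 580 Hz.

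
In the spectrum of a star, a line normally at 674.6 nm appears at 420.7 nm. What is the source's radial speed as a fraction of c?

λ'/λ₀ = 0.6236 < 1 (blueshift), so the source is approaching.
λ'/λ₀ = √((1 − β)/(1 + β)) for an approaching source ⇒ β = (1 − r²)/(1 + r²) with r = λ'/λ₀.
β = (1 − 0.3889)/(1 + 0.3889) ≈ 0.440.

0.440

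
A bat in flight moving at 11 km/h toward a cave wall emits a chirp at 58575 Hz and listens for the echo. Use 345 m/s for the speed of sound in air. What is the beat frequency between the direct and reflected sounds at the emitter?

1047 Hz

11 km/h = 3.056 m/s.
The cave wall receives the sound from a moving source: f₁ = f₀ · v/(v − v_e) = 58575 × 345/341.94 ≈ 59098 Hz.
On the return leg the bat in flight is a moving observer: f₂ = f₁ · (v + v_e)/v = 59098 × 348.06/345 ≈ 59622 Hz.
Beat against the emitted tone: |f₂ − f₀| = 2v_e·f₀/(v − v_e) = 2 × 3.056 × 58575/341.94 ≈ 1047 Hz.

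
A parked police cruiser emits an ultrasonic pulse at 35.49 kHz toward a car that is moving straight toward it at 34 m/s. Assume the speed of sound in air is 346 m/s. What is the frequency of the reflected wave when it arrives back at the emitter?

43.2 kHz

The car first receives the wave as a moving observer: f₁ = f₀ · (v + u)/v = 35.49 × (346 + 34)/346 ≈ 39.0 kHz.
The reflection then acts as a moving source: f₂ = f₁ · v/(v − u) ≈ 43.2 kHz.
Equivalently f₂ = f₀ · (v + u)/(v − u).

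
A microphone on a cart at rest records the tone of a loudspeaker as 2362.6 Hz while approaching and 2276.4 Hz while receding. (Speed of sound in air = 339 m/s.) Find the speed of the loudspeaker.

f₁/f₂ = (v + v_s)/(v − v_s), so v_s = v · (f₁ − f₂)/(f₁ + f₂).
v_s = 339 × (2362.6 − 2276.4)/(2362.6 + 2276.4) = 339 × 86.2/4639.0 ≈ 6.3 m/s.

6.3 m/s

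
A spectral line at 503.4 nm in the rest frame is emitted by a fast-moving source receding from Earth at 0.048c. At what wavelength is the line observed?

Relativistic Doppler for wavelength: λ' = λ₀ · √((1 + β)/(1 − β)).
λ' = 503.4 × √(1.0480/0.9520) = 503.4 × 1.04921 ≈ 528.2 nm.

528.2 nm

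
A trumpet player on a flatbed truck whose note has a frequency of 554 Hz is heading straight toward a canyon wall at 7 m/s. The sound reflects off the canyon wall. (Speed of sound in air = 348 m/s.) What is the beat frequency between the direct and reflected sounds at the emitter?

22.7 Hz

The canyon wall receives the sound from a moving source: f₁ = f₀ · v/(v − v_e) = 554 × 348/341 ≈ 565.4 Hz.
On the return leg the trumpet player on a flatbed truck is a moving observer: f₂ = f₁ · (v + v_e)/v = 565.4 × 355/348 ≈ 576.7 Hz.
Beat against the emitted tone: |f₂ − f₀| = 2v_e·f₀/(v − v_e) = 2 × 7 × 554/341 ≈ 22.7 Hz.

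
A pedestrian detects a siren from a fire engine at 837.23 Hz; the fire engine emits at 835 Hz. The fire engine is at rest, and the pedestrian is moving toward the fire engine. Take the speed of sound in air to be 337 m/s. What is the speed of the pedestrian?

0.90 m/s

f' = f · (v + v_o)/v ⇒ v_o = v · |f'/f − 1|.
v_o = 337 × |837.23/835 − 1| = 337 × 0.002671 ≈ 0.90 m/s.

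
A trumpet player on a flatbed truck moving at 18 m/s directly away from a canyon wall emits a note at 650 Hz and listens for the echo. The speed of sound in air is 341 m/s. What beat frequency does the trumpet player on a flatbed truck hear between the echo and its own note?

65 Hz

The canyon wall receives the sound from a moving source: f₁ = f₀ · v/(v + v_e) = 650 × 341/359 ≈ 617.4 Hz.
On the return leg the trumpet player on a flatbed truck is a moving observer: f₂ = f₁ · (v − v_e)/v = 617.4 × 323/341 ≈ 584.8 Hz.
Beat against the emitted tone: |f₂ − f₀| = 2v_e·f₀/(v + v_e) = 2 × 18 × 650/359 ≈ 65 Hz.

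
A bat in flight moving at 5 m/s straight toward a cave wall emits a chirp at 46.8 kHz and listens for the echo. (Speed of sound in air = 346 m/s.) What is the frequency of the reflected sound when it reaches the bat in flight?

48.2 kHz

The cave wall receives the sound from a moving source: f₁ = f₀ · v/(v − v_e) = 46.8 × 346/341 ≈ 47.5 kHz.
On the return leg the bat in flight is a moving observer: f₂ = f₁ · (v + v_e)/v = 47.5 × 351/346 ≈ 48.2 kHz.
Equivalently f₂ = f₀ · (v + v_e)/(v − v_e).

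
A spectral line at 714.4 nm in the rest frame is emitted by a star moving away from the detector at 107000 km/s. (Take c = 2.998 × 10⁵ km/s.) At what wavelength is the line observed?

β = v/c = 107000/299800 = 0.3569.
Relativistic Doppler for wavelength: λ' = λ₀ · √((1 + β)/(1 − β)).
λ' = 714.4 × √(1.3569/0.6431) = 714.4 × 1.45257 ≈ 1037.7 nm.

1037.7 nm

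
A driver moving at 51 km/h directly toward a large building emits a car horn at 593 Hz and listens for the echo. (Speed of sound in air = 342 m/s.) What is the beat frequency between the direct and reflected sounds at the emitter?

51.3 Hz

51 km/h = 14.17 m/s.
The large building receives the sound from a moving source: f₁ = f₀ · v/(v − v_e) = 593 × 342/327.83 ≈ 618.6 Hz.
On the return leg the driver is a moving observer: f₂ = f₁ · (v + v_e)/v = 618.6 × 356.17/342 ≈ 644.3 Hz.
Beat against the emitted tone: |f₂ − f₀| = 2v_e·f₀/(v − v_e) = 2 × 14.17 × 593/327.83 ≈ 51.3 Hz.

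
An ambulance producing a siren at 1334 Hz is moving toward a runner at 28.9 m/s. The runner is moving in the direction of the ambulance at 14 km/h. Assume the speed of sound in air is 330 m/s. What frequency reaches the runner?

14 km/h = 3.889 m/s.
Both move, so f' = f · (v + v_o)/(v − v_s).
f' = 1334 × (330 + 3.889)/(330 − 28.9) = 1334 × 333.89/301.1 ≈ 1479 Hz.

1479 Hz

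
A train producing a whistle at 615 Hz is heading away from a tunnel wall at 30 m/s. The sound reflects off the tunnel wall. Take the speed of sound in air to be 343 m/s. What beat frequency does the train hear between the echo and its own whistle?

99 Hz

The tunnel wall receives the sound from a moving source: f₁ = f₀ · v/(v + v_e) = 615 × 343/373 ≈ 565.5 Hz.
On the return leg the train is a moving observer: f₂ = f₁ · (v − v_e)/v = 565.5 × 313/343 ≈ 516.1 Hz.
Equivalently f₂ = f₀ · (v − v_e)/(v + v_e).
Beat against the emitted tone: |f₂ − f₀| = 2v_e·f₀/(v + v_e) = 2 × 30 × 615/373 ≈ 99 Hz.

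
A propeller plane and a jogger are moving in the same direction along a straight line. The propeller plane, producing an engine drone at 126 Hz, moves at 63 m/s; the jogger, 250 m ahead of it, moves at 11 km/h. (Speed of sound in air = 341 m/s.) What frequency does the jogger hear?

11 km/h = 3.056 m/s.
The jogger is ahead, so the propeller plane is moving toward it while the jogger is moving away from the propeller plane.
Both move, so f' = f · (v − v_o)/(v − v_s).
f' = 126 × (341 − 3.056)/(341 − 63) = 126 × 337.94/278 ≈ 153 Hz.

153 Hz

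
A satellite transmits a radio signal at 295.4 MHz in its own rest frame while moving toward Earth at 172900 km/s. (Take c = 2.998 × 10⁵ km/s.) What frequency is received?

570.1 MHz

β = v/c = 172900/299800 = 0.5767.
Relativistic Doppler for frequency: f' = f₀ · √((1 + β)/(1 − β)).
f' = 295.4 × √(1.5767/0.4233) = 295.4 × 1.93002 ≈ 570.1 MHz.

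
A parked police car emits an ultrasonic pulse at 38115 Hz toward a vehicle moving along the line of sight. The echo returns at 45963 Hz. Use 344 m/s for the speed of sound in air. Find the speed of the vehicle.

32 m/s

Double Doppler shift off a moving reflector: f₂ = f₀ · (v + u)/(v − u) (u > 0 toward emitter).
Rearranging, u = v · (f₂ − f₀)/(f₂ + f₀) = 344 × 7848/84078 ≈ 32 m/s.
So the vehicle is moving at 32 m/s toward the emitter.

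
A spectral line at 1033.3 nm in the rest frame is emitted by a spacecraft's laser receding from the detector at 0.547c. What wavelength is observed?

Relativistic Doppler for wavelength: λ' = λ₀ · √((1 + β)/(1 − β)).
λ' = 1033.3 × √(1.5470/0.4530) = 1033.3 × 1.84797 ≈ 1909.5 nm.

1909.5 nm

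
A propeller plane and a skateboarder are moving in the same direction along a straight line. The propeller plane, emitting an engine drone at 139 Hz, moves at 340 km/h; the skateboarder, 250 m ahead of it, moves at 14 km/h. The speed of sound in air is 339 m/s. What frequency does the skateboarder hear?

190 Hz

340 km/h = 94.44 m/s; 14 km/h = 3.889 m/s.
The skateboarder is ahead, so the propeller plane is moving toward it while the skateboarder is moving away from the propeller plane.
General Doppler shift: f' = f · (v − v_o)/(v − v_s).
f' = 139 × (339 − 3.889)/(339 − 94.44) = 139 × 335.11/244.56 ≈ 190 Hz.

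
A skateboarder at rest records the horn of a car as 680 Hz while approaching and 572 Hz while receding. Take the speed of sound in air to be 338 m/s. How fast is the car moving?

29 m/s

f₁/f₂ = (v + v_s)/(v − v_s), so v_s = v · (f₁ − f₂)/(f₁ + f₂).
v_s = 338 × (680 − 572)/(680 + 572) = 338 × 108/1252 ≈ 29 m/s.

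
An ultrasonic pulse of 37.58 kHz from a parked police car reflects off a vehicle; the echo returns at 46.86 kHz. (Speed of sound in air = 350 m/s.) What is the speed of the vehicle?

38 m/s

Double Doppler shift off a moving reflector: f₂ = f₀ · (v + u)/(v − u) (u > 0 toward emitter).
Rearranging, u = v · (f₂ − f₀)/(f₂ + f₀) = 350 × 9.28/84.44 ≈ 38 m/s.
So the vehicle is moving at 38 m/s toward the emitter.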